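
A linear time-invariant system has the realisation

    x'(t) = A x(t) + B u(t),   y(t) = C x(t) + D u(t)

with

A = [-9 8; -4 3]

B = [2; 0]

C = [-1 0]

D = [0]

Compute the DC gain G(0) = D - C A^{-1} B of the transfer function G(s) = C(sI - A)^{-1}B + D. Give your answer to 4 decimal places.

1.2000

G(0) = C(-A)^{-1}B + D = -C A^{-1} B + D.
det A = 5, so A^{-1} = (1/5)·adj(A) = [[3/5, -8/5], [4/5, -9/5]]
A^{-1} B = [6/5, 8/5]^T
C A^{-1} B = -6/5
G(0) = D - C A^{-1} B = 0 - (-6/5) = 6/5 ≈ 1.2000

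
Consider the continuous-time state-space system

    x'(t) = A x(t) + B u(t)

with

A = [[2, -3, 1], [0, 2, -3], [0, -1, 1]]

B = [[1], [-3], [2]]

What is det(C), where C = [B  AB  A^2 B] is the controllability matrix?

AB = [[13], [-12], [5]]
A^2B = [[67], [-39], [17]]
Controllability matrix C = [B  AB  A^2B] = [[1, 13, 67], [-3, -12, -39], [2, 5, 17]]
Expanding along the first row, det(C) = 1·((-12)·17 - (-39)·5) - 13·((-3)·17 - (-39)·2) + 67·((-3)·5 - (-12)·2) = 1·(-9) - 13·27 + 67·9 = 243
Since det(C) ≠ 0, rank(C) = 3 and the system is completely controllable.

243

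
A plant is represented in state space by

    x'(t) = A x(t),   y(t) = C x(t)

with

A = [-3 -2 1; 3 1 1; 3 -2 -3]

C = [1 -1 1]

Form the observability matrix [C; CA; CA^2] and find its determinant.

-128

CA = [[-3, -5, -3]]
CA^2 = [[-15, 7, 1]]
Observability matrix O = [C; CA; CA^2] = [[1, -1, 1], [-3, -5, -3], [-15, 7, 1]]
Expanding along the first row, det(O) = 1·((-5)·1 - (-3)·7) - (-1)·((-3)·1 - (-3)·(-15)) + 1·((-3)·7 - (-5)·(-15)) = 1·16 - (-1)·(-48) + 1·(-96) = -128
Since det(O) ≠ 0, rank(O) = 3 and the system is completely observable.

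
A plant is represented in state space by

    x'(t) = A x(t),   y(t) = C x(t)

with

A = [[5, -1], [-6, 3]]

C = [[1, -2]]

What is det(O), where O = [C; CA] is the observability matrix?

CA = [[17, -7]]
Observability matrix O = [C; CA] = [[1, -2], [17, -7]]
det(O) = 1·(-7) - (-2)·17 = -7 - (-34) = 27
Since det(O) ≠ 0, rank(O) = 2 and the system is completely observable.

27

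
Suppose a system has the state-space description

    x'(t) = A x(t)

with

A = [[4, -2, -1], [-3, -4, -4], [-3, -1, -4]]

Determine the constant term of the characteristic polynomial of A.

Expand det(sI - A) for the 3×3 matrix.
p(s) = s^3 + 4s^2 - 29s - 57.
(Check: constant term = det(-A) = (-1)^3 det A = -57; coefficient of s^2 = -tr A = 4.)
The constant term is -57.

-57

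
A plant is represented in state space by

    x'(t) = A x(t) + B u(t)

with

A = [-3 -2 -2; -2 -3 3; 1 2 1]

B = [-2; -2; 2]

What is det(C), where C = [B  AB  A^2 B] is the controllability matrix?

40

AB = [[6], [16], [-4]]
A^2B = [[-42], [-72], [34]]
Controllability matrix C = [B  AB  A^2B] = [[-2, 6, -42], [-2, 16, -72], [2, -4, 34]]
Expanding along the first row, det(C) = (-2)·(16·34 - (-72)·(-4)) - 6·((-2)·34 - (-72)·2) + (-42)·((-2)·(-4) - 16·2) = (-2)·256 - 6·76 + (-42)·(-24) = 40
Since det(C) ≠ 0, rank(C) = 3 and the system is completely controllable.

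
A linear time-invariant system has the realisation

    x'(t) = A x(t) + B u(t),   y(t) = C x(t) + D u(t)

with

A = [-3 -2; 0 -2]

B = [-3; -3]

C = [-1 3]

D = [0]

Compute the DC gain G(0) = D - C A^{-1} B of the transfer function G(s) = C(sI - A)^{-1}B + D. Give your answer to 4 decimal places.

-4.5000

G(0) = C(-A)^{-1}B + D = -C A^{-1} B + D.
det A = 6, so A^{-1} = (1/6)·adj(A) = [[-1/3, 1/3], [0, -1/2]]
A^{-1} B = [0, 3/2]^T
C A^{-1} B = 9/2
G(0) = D - C A^{-1} B = 0 - (9/2) = -9/2 ≈ -4.5000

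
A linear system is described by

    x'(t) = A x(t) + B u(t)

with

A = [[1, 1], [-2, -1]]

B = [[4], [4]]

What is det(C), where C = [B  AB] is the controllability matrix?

AB = [[8], [-12]]
Controllability matrix C = [B  AB] = [[4, 8], [4, -12]]
det(C) = 4·(-12) - 8·4 = -48 - 32 = -80
Since det(C) ≠ 0, rank(C) = 2 and the system is completely controllable.

-80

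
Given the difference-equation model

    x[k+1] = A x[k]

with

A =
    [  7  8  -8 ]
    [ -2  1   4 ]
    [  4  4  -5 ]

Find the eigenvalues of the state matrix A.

det(zI - A) = z^3 - (tr A)z^2 + (M11 + M22 + M33)z - det A, where Mii is the 2×2 principal minor of A obtained by deleting row i and column i.
tr A = 7 + 1 + (-5) = 3; M11 = 1·(-5) - 4·4 = -5 - 16 = -21; M22 = 7·(-5) - (-8)·4 = -35 - (-32) = -3; M33 = 7·1 - 8·(-2) = 7 - (-16) = 23; sum of minors = -1.
det A = 7·(1·(-5) - 4·4) - 8·((-2)·(-5) - 4·4) + (-8)·((-2)·4 - 1·4) = 7·(-21) - 8·(-6) + (-8)·(-12) = -3.
So p(z) = det(zI - A) = z^3 - 3z^2 - z + 3.
Rational-root test: any integer root divides 3. Testing small divisors, z = -1 works: p(-1) = -1 + (-3) + 1 + 3 = 0, so (z + 1) is a factor.
Dividing, p(z) = (z + 1)(z^2 - 4z + 3).
Factor z^2 - 4z + 3: two numbers with sum 4 and product 3 are 3 and 1, so z^2 - 4z + 3 = (z - 3)(z - 1).
Hence p(z) = (z - 3) (z - 1) (z + 1), with roots -1, 1, 3.

-1, 1, 3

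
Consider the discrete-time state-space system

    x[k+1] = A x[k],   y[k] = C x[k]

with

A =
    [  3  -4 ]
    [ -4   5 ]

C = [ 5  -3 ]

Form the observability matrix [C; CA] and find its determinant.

-94

CA = [[27, -35]]
Observability matrix O = [C; CA] = [[5, -3], [27, -35]]
det(O) = 5·(-35) - (-3)·27 = -175 - (-81) = -94
Since det(O) ≠ 0, rank(O) = 2 and the system is completely observable.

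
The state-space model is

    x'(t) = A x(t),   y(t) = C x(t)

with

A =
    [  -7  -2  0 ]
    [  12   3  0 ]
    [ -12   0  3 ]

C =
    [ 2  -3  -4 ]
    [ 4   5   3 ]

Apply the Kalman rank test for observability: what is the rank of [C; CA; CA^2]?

2

CA = [[-2, -13, -12], [-4, 7, 9]]
CA^2 = [[2, -35, -36], [4, 29, 27]]
Observability matrix O = [C; CA; CA^2] = [[2, -3, -4], [4, 5, 3], [-2, -13, -12], [-4, 7, 9], [2, -35, -36], [4, 29, 27]]
The columns c1, c2, c3 of O are linearly dependent: c1 - 2·c2 + 2·c3 = 0 (check each entry), so rank(O) ≤ 2.
The 2×2 minor from rows 1, 2, columns 1, 2 is 2·5 - (-3)·4 = 10 - (-12) = 22 ≠ 0, so rank(O) = 2.
rank(O) = 2 < n = 3, so the pair (A, C) is not completely observable.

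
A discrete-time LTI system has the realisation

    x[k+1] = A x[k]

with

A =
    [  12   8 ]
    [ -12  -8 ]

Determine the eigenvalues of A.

0, 4

det(zI - A) = z^2 - (tr A)z + det A, with tr A = 12 + (-8) = 4 and det A = 12·(-8) - 8·(-12) = -96 - (-96) = 0.
So p(z) = det(zI - A) = z^2 - 4z.
Factor z^2 - 4z: two numbers with sum 4 and product 0 are 4 and 0, so z^2 - 4z = z(z - 4).
Hence p(z) = z (z - 4), with roots 0, 4.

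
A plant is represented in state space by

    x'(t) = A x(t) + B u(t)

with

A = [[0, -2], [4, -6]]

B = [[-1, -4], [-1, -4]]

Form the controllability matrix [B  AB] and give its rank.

1

AB = [[2, 8], [2, 8]]
Controllability matrix C = [B  AB] = [[-1, -4, 2, 8], [-1, -4, 2, 8]]
Every column of C is a scalar multiple of column 1 = [-1, -1] (multipliers 1, 4, -2, -8), so the columns span a one-dimensional space.
C ≠ 0, hence rank(C) = 1.
rank(C) = 1 < n = 2, so the pair (A, B) is not completely controllable.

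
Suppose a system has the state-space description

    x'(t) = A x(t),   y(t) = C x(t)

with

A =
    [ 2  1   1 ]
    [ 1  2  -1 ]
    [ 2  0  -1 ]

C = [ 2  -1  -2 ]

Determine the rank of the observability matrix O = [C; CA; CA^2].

CA = [[-1, 0, 5]]
CA^2 = [[8, -1, -6]]
Observability matrix O = [C; CA; CA^2] = [[2, -1, -2], [-1, 0, 5], [8, -1, -6]]
det(O) = 2·(0·(-6) - 5·(-1)) - (-1)·((-1)·(-6) - 5·8) + (-2)·((-1)·(-1) - 0·8) = 2·5 - (-1)·(-34) + (-2)·1 = -26 ≠ 0, so rank(O) = 3.
rank(O) = 3 = n, so the pair (A, C) is completely observable.

3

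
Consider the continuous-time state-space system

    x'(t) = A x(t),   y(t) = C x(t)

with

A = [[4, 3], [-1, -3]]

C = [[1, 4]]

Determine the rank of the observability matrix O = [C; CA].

CA = [[0, -9]]
Observability matrix O = [C; CA] = [[1, 4], [0, -9]]
det(O) = 1·(-9) - 4·0 = -9 - 0 = -9 ≠ 0, so rank(O) = 2.
rank(O) = 2 = n, so the pair (A, C) is completely observable.

2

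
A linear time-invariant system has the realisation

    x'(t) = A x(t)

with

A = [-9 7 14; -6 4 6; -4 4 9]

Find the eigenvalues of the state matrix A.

-2, 1, 5

det(sI - A) = s^3 - (tr A)s^2 + (M11 + M22 + M33)s - det A, where Mii is the 2×2 principal minor of A obtained by deleting row i and column i.
tr A = (-9) + 4 + 9 = 4; M11 = 4·9 - 6·4 = 36 - 24 = 12; M22 = (-9)·9 - 14·(-4) = -81 - (-56) = -25; M33 = (-9)·4 - 7·(-6) = -36 - (-42) = 6; sum of minors = -7.
det A = (-9)·(4·9 - 6·4) - 7·((-6)·9 - 6·(-4)) + 14·((-6)·4 - 4·(-4)) = (-9)·12 - 7·(-30) + 14·(-8) = -10.
So p(s) = det(sI - A) = s^3 - 4s^2 - 7s + 10.
Rational-root test: any integer root divides 10. Testing small divisors, s = 1 works: p(1) = 1 + (-4) + (-7) + 10 = 0, so (s - 1) is a factor.
Dividing, p(s) = (s - 1)(s^2 - 3s - 10).
Factor s^2 - 3s - 10: two numbers with sum 3 and product -10 are 5 and -2, so s^2 - 3s - 10 = (s - 5)(s + 2).
Hence p(s) = (s - 5) (s - 1) (s + 2), with roots -2, 1, 5.
At least one eigenvalue has non-negative real part, so the system is not asymptotically stable.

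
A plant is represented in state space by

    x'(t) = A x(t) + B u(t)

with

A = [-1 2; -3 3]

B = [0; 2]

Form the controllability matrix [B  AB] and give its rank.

2

AB = [[4], [6]]
Controllability matrix C = [B  AB] = [[0, 4], [2, 6]]
det(C) = 0·6 - 4·2 = 0 - 8 = -8 ≠ 0, so rank(C) = 2.
rank(C) = 2 = n, so the pair (A, B) is completely controllable.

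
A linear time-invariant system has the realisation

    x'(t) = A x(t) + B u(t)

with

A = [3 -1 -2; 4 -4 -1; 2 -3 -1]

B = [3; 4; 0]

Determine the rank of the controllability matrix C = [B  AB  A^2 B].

3

AB = [[5], [-4], [-6]]
A^2B = [[31], [42], [28]]
Controllability matrix C = [B  AB  A^2B] = [[3, 5, 31], [4, -4, 42], [0, -6, 28]]
det(C) = 3·((-4)·28 - 42·(-6)) - 5·(4·28 - 42·0) + 31·(4·(-6) - (-4)·0) = 3·140 - 5·112 + 31·(-24) = -884 ≠ 0, so rank(C) = 3.
rank(C) = 3 = n, so the pair (A, B) is completely controllable.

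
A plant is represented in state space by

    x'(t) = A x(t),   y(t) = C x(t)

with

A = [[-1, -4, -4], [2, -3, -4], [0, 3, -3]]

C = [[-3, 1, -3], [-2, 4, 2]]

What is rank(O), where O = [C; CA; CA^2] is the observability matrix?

3

CA = [[5, 0, 17], [10, 2, -14]]
CA^2 = [[-5, 31, -71], [-6, -88, -6]]
Observability matrix O = [C; CA; CA^2] = [[-3, 1, -3], [-2, 4, 2], [5, 0, 17], [10, 2, -14], [-5, 31, -71], [-6, -88, -6]]
Take the 3×3 submatrix of O formed by rows 1, 2, 3: [[-3, 1, -3], [-2, 4, 2], [5, 0, 17]]. Its determinant is (-3)·(4·17 - 2·0) - 1·((-2)·17 - 2·5) + (-3)·((-2)·0 - 4·5) = (-3)·68 - 1·(-44) + (-3)·(-20) = -100 ≠ 0.
So rank(O) ≥ 3; since O has 3 columns, rank(O) = 3.
rank(O) = 3 = n, so the pair (A, C) is completely observable.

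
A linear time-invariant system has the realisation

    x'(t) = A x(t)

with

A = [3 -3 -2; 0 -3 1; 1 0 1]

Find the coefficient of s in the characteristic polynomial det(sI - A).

-7

Expand det(sI - A) for the 3×3 matrix.
p(s) = s^3 - s^2 - 7s + 18.
(Check: constant term = det(-A) = (-1)^3 det A = 18; coefficient of s^2 = -tr A = -1.)
The coefficient of s is -7.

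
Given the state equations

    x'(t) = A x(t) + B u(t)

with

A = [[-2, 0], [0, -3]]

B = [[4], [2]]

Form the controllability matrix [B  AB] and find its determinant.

-8

AB = [[-8], [-6]]
Controllability matrix C = [B  AB] = [[4, -8], [2, -6]]
det(C) = 4·(-6) - (-8)·2 = -24 - (-16) = -8
Since det(C) ≠ 0, rank(C) = 2 and the system is completely controllable.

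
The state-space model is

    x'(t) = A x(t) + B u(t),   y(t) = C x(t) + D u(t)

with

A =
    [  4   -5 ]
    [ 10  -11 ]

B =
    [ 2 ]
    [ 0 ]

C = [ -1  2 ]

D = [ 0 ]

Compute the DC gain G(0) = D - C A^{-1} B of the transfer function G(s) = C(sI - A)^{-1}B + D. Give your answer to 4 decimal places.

G(0) = C(-A)^{-1}B + D = -C A^{-1} B + D.
det A = 6, so A^{-1} = (1/6)·adj(A) = [[-11/6, 5/6], [-5/3, 2/3]]
A^{-1} B = [-11/3, -10/3]^T
C A^{-1} B = -3
G(0) = D - C A^{-1} B = 0 - (-3) = 3

3.0000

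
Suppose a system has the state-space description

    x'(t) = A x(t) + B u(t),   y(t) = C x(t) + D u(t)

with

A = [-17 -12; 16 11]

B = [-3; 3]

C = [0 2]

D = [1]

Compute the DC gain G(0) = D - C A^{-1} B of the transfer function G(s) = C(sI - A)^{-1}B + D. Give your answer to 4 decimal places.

G(0) = C(-A)^{-1}B + D = -C A^{-1} B + D.
det A = 5, so A^{-1} = (1/5)·adj(A) = [[11/5, 12/5], [-16/5, -17/5]]
A^{-1} B = [3/5, -3/5]^T
C A^{-1} B = -6/5
G(0) = D - C A^{-1} B = 1 - (-6/5) = 11/5 ≈ 2.2000

2.2000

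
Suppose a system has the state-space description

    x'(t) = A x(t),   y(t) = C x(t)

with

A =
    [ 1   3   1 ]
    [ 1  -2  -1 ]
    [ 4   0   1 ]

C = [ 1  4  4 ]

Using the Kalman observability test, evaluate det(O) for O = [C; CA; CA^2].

CA = [[21, -5, 1]]
CA^2 = [[20, 73, 27]]
Observability matrix O = [C; CA; CA^2] = [[1, 4, 4], [21, -5, 1], [20, 73, 27]]
Expanding along the first row, det(O) = 1·((-5)·27 - 1·73) - 4·(21·27 - 1·20) + 4·(21·73 - (-5)·20) = 1·(-208) - 4·547 + 4·1633 = 4136
Since det(O) ≠ 0, rank(O) = 3 and the system is completely observable.

4136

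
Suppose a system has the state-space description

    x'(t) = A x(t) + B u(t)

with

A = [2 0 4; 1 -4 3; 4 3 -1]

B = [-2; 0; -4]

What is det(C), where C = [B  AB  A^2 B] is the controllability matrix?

1560

AB = [[-20], [-14], [-4]]
A^2B = [[-56], [24], [-118]]
Controllability matrix C = [B  AB  A^2B] = [[-2, -20, -56], [0, -14, 24], [-4, -4, -118]]
Expanding along the first row, det(C) = (-2)·((-14)·(-118) - 24·(-4)) - (-20)·(0·(-118) - 24·(-4)) + (-56)·(0·(-4) - (-14)·(-4)) = (-2)·1748 - (-20)·96 + (-56)·(-56) = 1560
Since det(C) ≠ 0, rank(C) = 3 and the system is completely controllable.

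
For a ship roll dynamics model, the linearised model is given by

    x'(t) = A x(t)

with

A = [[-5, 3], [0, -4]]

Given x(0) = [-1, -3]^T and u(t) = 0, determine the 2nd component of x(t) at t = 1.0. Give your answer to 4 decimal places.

det(sI - A) = s^2 - (tr A)s + det A, with tr A = (-5) + (-4) = -9 and det A = (-5)·(-4) - 3·0 = 20 - 0 = 20.
So p(s) = det(sI - A) = s^2 + 9s + 20.
Factor s^2 + 9s + 20: two numbers with sum -9 and product 20 are -4 and -5, so s^2 + 9s + 20 = (s + 4)(s + 5).
Hence p(s) = (s + 4) (s + 5), with roots -5, -4.
The eigenvalues -5, -4 are distinct and real, so A is diagonalisable and x(t) = e^{At} x(0) = V diag(e^{λ_i t}) V^{-1} x(0), where the columns of V are the eigenvectors.
λ = -5: A - (-5)I = [[0, 3], [0, 1]]. Row 1 gives 0·v1 + 3·v2 = 0, so take v_1 = [1, 0]^T.
λ = -4: A - (-4)I = [[-1, 3], [0, 0]]. Row 1 gives (-1)·v1 + 3·v2 = 0, so take v_2 = [3, 1]^T.
V = [v_1 v_2] = [[1, 3], [0, 1]] has det V = 1, so V^{-1} = adj(V)/det V = [[1, -3], [0, 1]].
Modal coordinates z(0) = V^{-1} x(0): 1·(-1) + (-3)·(-3) = 8; 0·(-1) + 1·(-3) = -3; so z(0) = [8, -3]^T.
x_2(t) = Σ_i (v_i)_2 · z_i(0) · e^{λ_i t} (row 2 of V times the modal terms).
x_2(1.0) = 0·8·e^{-5·1.0} + 1·(-3)·e^{-4·1.0} = 0·0.006738 + (-3)·0.018316 = -0.0549.

-0.0549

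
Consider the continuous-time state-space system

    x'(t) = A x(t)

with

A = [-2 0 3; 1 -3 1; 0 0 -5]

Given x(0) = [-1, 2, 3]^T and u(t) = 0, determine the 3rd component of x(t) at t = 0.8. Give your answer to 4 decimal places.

0.0549

det(sI - A) = s^3 - (tr A)s^2 + (M11 + M22 + M33)s - det A, where Mii is the 2×2 principal minor of A obtained by deleting row i and column i.
tr A = (-2) + (-3) + (-5) = -10; M11 = (-3)·(-5) - 1·0 = 15 - 0 = 15; M22 = (-2)·(-5) - 3·0 = 10 - 0 = 10; M33 = (-2)·(-3) - 0·1 = 6 - 0 = 6; sum of minors = 31.
det A = (-2)·((-3)·(-5) - 1·0) - 0·(1·(-5) - 1·0) + 3·(1·0 - (-3)·0) = (-2)·15 - 0·(-5) + 3·0 = -30.
So p(s) = det(sI - A) = s^3 + 10s^2 + 31s + 30.
Rational-root test: any integer root divides 30. Testing small divisors, s = -2 works: p(-2) = -8 + 40 + (-62) + 30 = 0, so (s + 2) is a factor.
Dividing, p(s) = (s + 2)(s^2 + 8s + 15).
Factor s^2 + 8s + 15: two numbers with sum -8 and product 15 are -3 and -5, so s^2 + 8s + 15 = (s + 3)(s + 5).
Hence p(s) = (s + 2) (s + 3) (s + 5), with roots -5, -3, -2.
The eigenvalues -5, -3, -2 are distinct and real, so A is diagonalisable and x(t) = e^{At} x(0) = V diag(e^{λ_i t}) V^{-1} x(0), where the columns of V are the eigenvectors.
λ = -5: A - (-5)I = [[3, 0, 3], [1, 2, 1], [0, 0, 0]]. v must be orthogonal to every row; (row 1) × (row 2) = [-6, 0, 6], so take v_1 = [1, 0, -1]^T.
λ = -3: A - (-3)I = [[1, 0, 3], [1, 0, 1], [0, 0, -2]]. v must be orthogonal to every row; (row 1) × (row 2) = [0, 2, 0], so take v_2 = [0, 1, 0]^T.
λ = -2: A - (-2)I = [[0, 0, 3], [1, -1, 1], [0, 0, -3]]. v must be orthogonal to every row; (row 1) × (row 2) = [3, 3, 0], so take v_3 = [1, 1, 0]^T.
V = [v_1 v_2 v_3] = [[1, 0, 1], [0, 1, 1], [-1, 0, 0]] has det V = 1, so V^{-1} = adj(V)/det V = [[0, 0, -1], [-1, 1, -1], [1, 0, 1]].
Modal coordinates z(0) = V^{-1} x(0): 0·(-1) + 0·2 + (-1)·3 = -3; (-1)·(-1) + 1·2 + (-1)·3 = 0; 1·(-1) + 0·2 + 1·3 = 2; so z(0) = [-3, 0, 2]^T.
x_3(t) = Σ_i (v_i)_3 · z_i(0) · e^{λ_i t} (row 3 of V times the modal terms).
x_3(0.8) = (-1)·(-3)·e^{-5·0.8} + 0·0·e^{-3·0.8} + 0·2·e^{-2·0.8} = 3·0.018316 + 0·0.090718 + 0·0.201897 = 0.0549.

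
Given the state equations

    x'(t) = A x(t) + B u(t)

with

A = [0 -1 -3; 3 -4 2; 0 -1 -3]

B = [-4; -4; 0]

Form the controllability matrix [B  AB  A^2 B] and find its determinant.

320

AB = [[4], [4], [4]]
A^2B = [[-16], [4], [-16]]
Controllability matrix C = [B  AB  A^2B] = [[-4, 4, -16], [-4, 4, 4], [0, 4, -16]]
Expanding along the first row, det(C) = (-4)·(4·(-16) - 4·4) - 4·((-4)·(-16) - 4·0) + (-16)·((-4)·4 - 4·0) = (-4)·(-80) - 4·64 + (-16)·(-16) = 320
Since det(C) ≠ 0, rank(C) = 3 and the system is completely controllable.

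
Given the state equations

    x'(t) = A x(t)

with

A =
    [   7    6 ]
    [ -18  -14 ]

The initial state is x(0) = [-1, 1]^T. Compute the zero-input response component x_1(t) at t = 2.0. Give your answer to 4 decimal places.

det(sI - A) = s^2 - (tr A)s + det A, with tr A = 7 + (-14) = -7 and det A = 7·(-14) - 6·(-18) = -98 - (-108) = 10.
So p(s) = det(sI - A) = s^2 + 7s + 10.
Factor s^2 + 7s + 10: two numbers with sum -7 and product 10 are -2 and -5, so s^2 + 7s + 10 = (s + 2)(s + 5).
Hence p(s) = (s + 2) (s + 5), with roots -5, -2.
The eigenvalues -5, -2 are distinct and real, so A is diagonalisable and x(t) = e^{At} x(0) = V diag(e^{λ_i t}) V^{-1} x(0), where the columns of V are the eigenvectors.
λ = -5: A - (-5)I = [[12, 6], [-18, -9]]. Row 1 gives 12·v1 + 6·v2 = 0, so take v_1 = [-1, 2]^T.
λ = -2: A - (-2)I = [[9, 6], [-18, -12]]. Row 1 gives 9·v1 + 6·v2 = 0, so take v_2 = [2, -3]^T.
V = [v_1 v_2] = [[-1, 2], [2, -3]] has det V = -1, so V^{-1} = adj(V)/det V = [[3, 2], [2, 1]].
Modal coordinates z(0) = V^{-1} x(0): 3·(-1) + 2·1 = -1; 2·(-1) + 1·1 = -1; so z(0) = [-1, -1]^T.
x_1(t) = Σ_i (v_i)_1 · z_i(0) · e^{λ_i t} (row 1 of V times the modal terms).
x_1(2.0) = (-1)·(-1)·e^{-5·2.0} + 2·(-1)·e^{-2·2.0} = 1·0.000045 + (-2)·0.018316 = -0.0366.

-0.0366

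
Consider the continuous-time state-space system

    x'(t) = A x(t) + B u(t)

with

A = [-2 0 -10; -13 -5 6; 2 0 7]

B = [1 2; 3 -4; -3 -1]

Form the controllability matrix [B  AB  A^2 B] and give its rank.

AB = [[28, 6], [-46, -12], [-19, -3]]
A^2B = [[134, 18], [-248, -36], [-77, -9]]
Controllability matrix C = [B  AB  A^2B] = [[1, 2, 28, 6, 134, 18], [3, -4, -46, -12, -248, -36], [-3, -1, -19, -3, -77, -9]]
The rows r1, r2, r3 of C are linearly dependent: 3·r1 + r2 + 2·r3 = 0 (check each entry), so rank(C) ≤ 2.
The 2×2 minor from rows 1, 2, columns 1, 2 is 1·(-4) - 2·3 = -4 - 6 = -10 ≠ 0, so rank(C) = 2.
rank(C) = 2 < n = 3, so the pair (A, B) is not completely controllable.

2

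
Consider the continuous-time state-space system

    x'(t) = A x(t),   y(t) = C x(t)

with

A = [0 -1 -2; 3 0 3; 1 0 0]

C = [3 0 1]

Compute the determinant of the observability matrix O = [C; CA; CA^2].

CA = [[1, -3, -6]]
CA^2 = [[-15, -1, -11]]
Observability matrix O = [C; CA; CA^2] = [[3, 0, 1], [1, -3, -6], [-15, -1, -11]]
Expanding along the first row, det(O) = 3·((-3)·(-11) - (-6)·(-1)) - 0·(1·(-11) - (-6)·(-15)) + 1·(1·(-1) - (-3)·(-15)) = 3·27 - 0·(-101) + 1·(-46) = 35
Since det(O) ≠ 0, rank(O) = 3 and the system is completely observable.

35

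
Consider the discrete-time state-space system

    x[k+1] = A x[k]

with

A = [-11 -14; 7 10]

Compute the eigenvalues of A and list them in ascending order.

det(zI - A) = z^2 - (tr A)z + det A, with tr A = (-11) + 10 = -1 and det A = (-11)·10 - (-14)·7 = -110 - (-98) = -12.
So p(z) = det(zI - A) = z^2 + z - 12.
Factor z^2 + z - 12: two numbers with sum -1 and product -12 are 3 and -4, so z^2 + z - 12 = (z - 3)(z + 4).
Hence p(z) = (z - 3) (z + 4), with roots -4, 3.

-4, 3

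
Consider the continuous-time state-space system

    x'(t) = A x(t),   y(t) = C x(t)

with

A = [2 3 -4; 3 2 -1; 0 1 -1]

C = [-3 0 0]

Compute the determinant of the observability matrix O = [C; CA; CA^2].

CA = [[-6, -9, 12]]
CA^2 = [[-39, -24, 21]]
Observability matrix O = [C; CA; CA^2] = [[-3, 0, 0], [-6, -9, 12], [-39, -24, 21]]
Expanding along the first row, det(O) = (-3)·((-9)·21 - 12·(-24)) - 0·((-6)·21 - 12·(-39)) + 0·((-6)·(-24) - (-9)·(-39)) = (-3)·99 - 0·342 + 0·(-207) = -297
Since det(O) ≠ 0, rank(O) = 3 and the system is completely observable.

-297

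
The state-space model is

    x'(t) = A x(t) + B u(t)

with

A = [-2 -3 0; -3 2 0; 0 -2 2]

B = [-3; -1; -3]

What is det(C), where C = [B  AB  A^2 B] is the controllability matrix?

-204

AB = [[9], [7], [-4]]
A^2B = [[-39], [-13], [-22]]
Controllability matrix C = [B  AB  A^2B] = [[-3, 9, -39], [-1, 7, -13], [-3, -4, -22]]
Expanding along the first row, det(C) = (-3)·(7·(-22) - (-13)·(-4)) - 9·((-1)·(-22) - (-13)·(-3)) + (-39)·((-1)·(-4) - 7·(-3)) = (-3)·(-206) - 9·(-17) + (-39)·25 = -204
Since det(C) ≠ 0, rank(C) = 3 and the system is completely controllable.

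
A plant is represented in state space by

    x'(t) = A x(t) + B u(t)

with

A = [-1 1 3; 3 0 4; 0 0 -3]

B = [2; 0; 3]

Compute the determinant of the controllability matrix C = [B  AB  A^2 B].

1251

AB = [[7], [18], [-9]]
A^2B = [[-16], [-15], [27]]
Controllability matrix C = [B  AB  A^2B] = [[2, 7, -16], [0, 18, -15], [3, -9, 27]]
Expanding along the first row, det(C) = 2·(18·27 - (-15)·(-9)) - 7·(0·27 - (-15)·3) + (-16)·(0·(-9) - 18·3) = 2·351 - 7·45 + (-16)·(-54) = 1251
Since det(C) ≠ 0, rank(C) = 3 and the system is completely controllable.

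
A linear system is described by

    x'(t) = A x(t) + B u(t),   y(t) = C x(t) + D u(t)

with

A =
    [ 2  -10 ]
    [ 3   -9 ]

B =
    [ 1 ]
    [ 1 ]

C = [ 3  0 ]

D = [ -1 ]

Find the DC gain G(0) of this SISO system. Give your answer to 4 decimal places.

-1.2500

G(0) = C(-A)^{-1}B + D = -C A^{-1} B + D.
det A = 12, so A^{-1} = (1/12)·adj(A) = [[-3/4, 5/6], [-1/4, 1/6]]
A^{-1} B = [1/12, -1/12]^T
C A^{-1} B = 1/4
G(0) = D - C A^{-1} B = -1 - (1/4) = -5/4 ≈ -1.2500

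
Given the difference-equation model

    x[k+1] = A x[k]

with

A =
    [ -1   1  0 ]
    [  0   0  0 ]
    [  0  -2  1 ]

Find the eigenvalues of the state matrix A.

det(zI - A) = z^3 - (tr A)z^2 + (M11 + M22 + M33)z - det A, where Mii is the 2×2 principal minor of A obtained by deleting row i and column i.
tr A = (-1) + 0 + 1 = 0; M11 = 0·1 - 0·(-2) = 0 - 0 = 0; M22 = (-1)·1 - 0·0 = -1 - 0 = -1; M33 = (-1)·0 - 1·0 = 0 - 0 = 0; sum of minors = -1.
det A = (-1)·(0·1 - 0·(-2)) - 1·(0·1 - 0·0) + 0·(0·(-2) - 0·0) = (-1)·0 - 1·0 + 0·0 = 0.
So p(z) = det(zI - A) = z^3 - z.
The constant term is 0, so p(z) = z(z^2 - 1).
Factor z^2 - 1: two numbers with sum 0 and product -1 are 1 and -1, so z^2 - 1 = (z - 1)(z + 1).
Hence p(z) = z (z - 1) (z + 1), with roots -1, 0, 1.

-1, 0, 1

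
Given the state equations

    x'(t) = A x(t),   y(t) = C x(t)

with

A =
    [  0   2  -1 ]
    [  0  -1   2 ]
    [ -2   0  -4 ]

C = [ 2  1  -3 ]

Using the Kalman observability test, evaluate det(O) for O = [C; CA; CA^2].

-882

CA = [[6, 3, 12]]
CA^2 = [[-24, 9, -48]]
Observability matrix O = [C; CA; CA^2] = [[2, 1, -3], [6, 3, 12], [-24, 9, -48]]
Expanding along the first row, det(O) = 2·(3·(-48) - 12·9) - 1·(6·(-48) - 12·(-24)) + (-3)·(6·9 - 3·(-24)) = 2·(-252) - 1·0 + (-3)·126 = -882
Since det(O) ≠ 0, rank(O) = 3 and the system is completely observable.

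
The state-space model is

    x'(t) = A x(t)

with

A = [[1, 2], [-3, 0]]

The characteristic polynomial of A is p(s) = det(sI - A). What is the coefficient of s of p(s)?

For a 2×2 matrix, det(sI - A) = s^2 - (tr A)s + det A.
tr A = 1, det A = 6.
So p(s) = s^2 - s + 6.
The coefficient of s is -1.

-1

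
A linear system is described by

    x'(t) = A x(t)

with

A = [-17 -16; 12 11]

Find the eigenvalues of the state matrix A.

det(sI - A) = s^2 - (tr A)s + det A, with tr A = (-17) + 11 = -6 and det A = (-17)·11 - (-16)·12 = -187 - (-192) = 5.
So p(s) = det(sI - A) = s^2 + 6s + 5.
Factor s^2 + 6s + 5: two numbers with sum -6 and product 5 are -1 and -5, so s^2 + 6s + 5 = (s + 1)(s + 5).
Hence p(s) = (s + 1) (s + 5), with roots -5, -1.
All eigenvalues have negative real part, so the system is asymptotically stable.

-5, -1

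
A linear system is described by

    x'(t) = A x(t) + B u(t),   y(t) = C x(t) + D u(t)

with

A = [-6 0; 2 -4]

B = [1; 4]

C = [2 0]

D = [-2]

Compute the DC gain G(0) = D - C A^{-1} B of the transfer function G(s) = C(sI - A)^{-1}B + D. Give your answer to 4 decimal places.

-1.6667

G(0) = C(-A)^{-1}B + D = -C A^{-1} B + D.
det A = 24, so A^{-1} = (1/24)·adj(A) = [[-1/6, 0], [-1/12, -1/4]]
A^{-1} B = [-1/6, -13/12]^T
C A^{-1} B = -1/3
G(0) = D - C A^{-1} B = -2 - (-1/3) = -5/3 ≈ -1.6667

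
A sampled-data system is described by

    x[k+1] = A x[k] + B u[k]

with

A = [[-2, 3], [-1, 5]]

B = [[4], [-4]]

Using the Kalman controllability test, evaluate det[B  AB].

-176

AB = [[-20], [-24]]
Controllability matrix C = [B  AB] = [[4, -20], [-4, -24]]
det(C) = 4·(-24) - (-20)·(-4) = -96 - 80 = -176
Since det(C) ≠ 0, rank(C) = 2 and the system is completely controllable.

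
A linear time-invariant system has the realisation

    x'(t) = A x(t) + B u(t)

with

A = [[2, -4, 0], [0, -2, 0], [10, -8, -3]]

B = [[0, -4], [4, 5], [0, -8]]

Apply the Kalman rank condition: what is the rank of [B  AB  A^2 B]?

2

AB = [[-16, -28], [-8, -10], [-32, -56]]
A^2B = [[0, -16], [16, 20], [0, -32]]
Controllability matrix C = [B  AB  A^2B] = [[0, -4, -16, -28, 0, -16], [4, 5, -8, -10, 16, 20], [0, -8, -32, -56, 0, -32]]
The rows r1, r2, r3 of C are linearly dependent: -2·r1 + r3 = 0 (check each entry), so rank(C) ≤ 2.
The 2×2 minor from rows 1, 2, columns 1, 2 is 0·5 - (-4)·4 = 0 - (-16) = 16 ≠ 0, so rank(C) = 2.
rank(C) = 2 < n = 3, so the pair (A, B) is not completely controllable.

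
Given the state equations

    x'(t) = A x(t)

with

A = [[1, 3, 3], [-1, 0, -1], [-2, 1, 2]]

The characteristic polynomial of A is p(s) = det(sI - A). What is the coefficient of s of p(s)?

12

Expand det(sI - A) for the 3×3 matrix.
p(s) = s^3 - 3s^2 + 12s - 10.
(Check: constant term = det(-A) = (-1)^3 det A = -10; coefficient of s^2 = -tr A = -3.)
The coefficient of s is 12.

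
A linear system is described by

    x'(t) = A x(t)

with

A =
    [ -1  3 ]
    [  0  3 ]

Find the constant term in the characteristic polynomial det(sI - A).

-3

For a 2×2 matrix, det(sI - A) = s^2 - (tr A)s + det A.
tr A = 2, det A = -3.
So p(s) = s^2 - 2s - 3.
The constant term is -3.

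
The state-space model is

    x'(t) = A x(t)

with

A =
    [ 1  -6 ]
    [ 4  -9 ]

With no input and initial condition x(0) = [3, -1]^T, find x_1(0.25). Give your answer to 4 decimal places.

3.0899

det(sI - A) = s^2 - (tr A)s + det A, with tr A = 1 + (-9) = -8 and det A = 1·(-9) - (-6)·4 = -9 - (-24) = 15.
So p(s) = det(sI - A) = s^2 + 8s + 15.
Factor s^2 + 8s + 15: two numbers with sum -8 and product 15 are -3 and -5, so s^2 + 8s + 15 = (s + 3)(s + 5).
Hence p(s) = (s + 3) (s + 5), with roots -5, -3.
The eigenvalues -5, -3 are distinct and real, so A is diagonalisable and x(t) = e^{At} x(0) = V diag(e^{λ_i t}) V^{-1} x(0), where the columns of V are the eigenvectors.
λ = -5: A - (-5)I = [[6, -6], [4, -4]]. Row 1 gives 6·v1 + (-6)·v2 = 0, so take v_1 = [1, 1]^T.
λ = -3: A - (-3)I = [[4, -6], [4, -6]]. Row 1 gives 4·v1 + (-6)·v2 = 0, so take v_2 = [3, 2]^T.
V = [v_1 v_2] = [[1, 3], [1, 2]] has det V = -1, so V^{-1} = adj(V)/det V = [[-2, 3], [1, -1]].
Modal coordinates z(0) = V^{-1} x(0): (-2)·3 + 3·(-1) = -9; 1·3 + (-1)·(-1) = 4; so z(0) = [-9, 4]^T.
x_1(t) = Σ_i (v_i)_1 · z_i(0) · e^{λ_i t} (row 1 of V times the modal terms).
x_1(0.25) = 1·(-9)·e^{-5·0.25} + 3·4·e^{-3·0.25} = (-9)·0.286505 + 12·0.472367 = 3.0899.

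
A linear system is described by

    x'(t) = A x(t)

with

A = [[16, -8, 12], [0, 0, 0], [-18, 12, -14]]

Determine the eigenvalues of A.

-2, 0, 4

det(sI - A) = s^3 - (tr A)s^2 + (M11 + M22 + M33)s - det A, where Mii is the 2×2 principal minor of A obtained by deleting row i and column i.
tr A = 16 + 0 + (-14) = 2; M11 = 0·(-14) - 0·12 = 0 - 0 = 0; M22 = 16·(-14) - 12·(-18) = -224 - (-216) = -8; M33 = 16·0 - (-8)·0 = 0 - 0 = 0; sum of minors = -8.
det A = 16·(0·(-14) - 0·12) - (-8)·(0·(-14) - 0·(-18)) + 12·(0·12 - 0·(-18)) = 16·0 - (-8)·0 + 12·0 = 0.
So p(s) = det(sI - A) = s^3 - 2s^2 - 8s.
The constant term is 0, so p(s) = s(s^2 - 2s - 8).
Factor s^2 - 2s - 8: two numbers with sum 2 and product -8 are 4 and -2, so s^2 - 2s - 8 = (s - 4)(s + 2).
Hence p(s) = s (s - 4) (s + 2), with roots -2, 0, 4.
At least one eigenvalue has non-negative real part, so the system is not asymptotically stable.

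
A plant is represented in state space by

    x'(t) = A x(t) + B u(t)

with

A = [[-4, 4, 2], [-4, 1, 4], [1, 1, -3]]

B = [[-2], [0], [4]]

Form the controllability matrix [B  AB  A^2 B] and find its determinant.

-7776

AB = [[16], [24], [-14]]
A^2B = [[4], [-96], [82]]
Controllability matrix C = [B  AB  A^2B] = [[-2, 16, 4], [0, 24, -96], [4, -14, 82]]
Expanding along the first row, det(C) = (-2)·(24·82 - (-96)·(-14)) - 16·(0·82 - (-96)·4) + 4·(0·(-14) - 24·4) = (-2)·624 - 16·384 + 4·(-96) = -7776
Since det(C) ≠ 0, rank(C) = 3 and the system is completely controllable.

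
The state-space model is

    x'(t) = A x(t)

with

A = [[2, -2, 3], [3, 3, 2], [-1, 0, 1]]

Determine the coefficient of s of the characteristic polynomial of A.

20

Expand det(sI - A) for the 3×3 matrix.
p(s) = s^3 - 6s^2 + 20s - 25.
(Check: constant term = det(-A) = (-1)^3 det A = -25; coefficient of s^2 = -tr A = -6.)
The coefficient of s is 20.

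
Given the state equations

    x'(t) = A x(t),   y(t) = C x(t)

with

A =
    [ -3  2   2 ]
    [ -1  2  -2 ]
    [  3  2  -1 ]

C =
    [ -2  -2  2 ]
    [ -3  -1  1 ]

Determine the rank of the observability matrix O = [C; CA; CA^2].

CA = [[14, -4, -2], [13, -6, -5]]
CA^2 = [[-44, 16, 38], [-48, 4, 43]]
Observability matrix O = [C; CA; CA^2] = [[-2, -2, 2], [-3, -1, 1], [14, -4, -2], [13, -6, -5], [-44, 16, 38], [-48, 4, 43]]
Take the 3×3 submatrix of O formed by rows 1, 2, 3: [[-2, -2, 2], [-3, -1, 1], [14, -4, -2]]. Its determinant is (-2)·((-1)·(-2) - 1·(-4)) - (-2)·((-3)·(-2) - 1·14) + 2·((-3)·(-4) - (-1)·14) = (-2)·6 - (-2)·(-8) + 2·26 = 24 ≠ 0.
So rank(O) ≥ 3; since O has 3 columns, rank(O) = 3.
rank(O) = 3 = n, so the pair (A, C) is completely observable.

3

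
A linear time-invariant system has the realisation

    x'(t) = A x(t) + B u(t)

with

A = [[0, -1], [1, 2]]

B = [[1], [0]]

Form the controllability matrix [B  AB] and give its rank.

2

AB = [[0], [1]]
Controllability matrix C = [B  AB] = [[1, 0], [0, 1]]
det(C) = 1·1 - 0·0 = 1 - 0 = 1 ≠ 0, so rank(C) = 2.
rank(C) = 2 = n, so the pair (A, B) is completely controllable.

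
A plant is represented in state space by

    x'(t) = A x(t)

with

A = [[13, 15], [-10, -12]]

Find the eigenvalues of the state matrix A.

det(sI - A) = s^2 - (tr A)s + det A, with tr A = 13 + (-12) = 1 and det A = 13·(-12) - 15·(-10) = -156 - (-150) = -6.
So p(s) = det(sI - A) = s^2 - s - 6.
Factor s^2 - s - 6: two numbers with sum 1 and product -6 are 3 and -2, so s^2 - s - 6 = (s - 3)(s + 2).
Hence p(s) = (s - 3) (s + 2), with roots -2, 3.
At least one eigenvalue has non-negative real part, so the system is not asymptotically stable.

-2, 3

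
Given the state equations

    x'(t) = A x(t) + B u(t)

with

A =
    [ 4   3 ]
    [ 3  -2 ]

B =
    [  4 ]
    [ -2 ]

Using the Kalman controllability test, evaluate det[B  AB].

84

AB = [[10], [16]]
Controllability matrix C = [B  AB] = [[4, 10], [-2, 16]]
det(C) = 4·16 - 10·(-2) = 64 - (-20) = 84
Since det(C) ≠ 0, rank(C) = 2 and the system is completely controllable.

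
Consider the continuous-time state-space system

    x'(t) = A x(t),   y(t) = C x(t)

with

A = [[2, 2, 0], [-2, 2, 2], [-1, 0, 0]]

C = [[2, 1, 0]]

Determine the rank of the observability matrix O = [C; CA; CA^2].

3

CA = [[2, 6, 2]]
CA^2 = [[-10, 16, 12]]
Observability matrix O = [C; CA; CA^2] = [[2, 1, 0], [2, 6, 2], [-10, 16, 12]]
det(O) = 2·(6·12 - 2·16) - 1·(2·12 - 2·(-10)) + 0·(2·16 - 6·(-10)) = 2·40 - 1·44 + 0·92 = 36 ≠ 0, so rank(O) = 3.
rank(O) = 3 = n, so the pair (A, C) is completely observable.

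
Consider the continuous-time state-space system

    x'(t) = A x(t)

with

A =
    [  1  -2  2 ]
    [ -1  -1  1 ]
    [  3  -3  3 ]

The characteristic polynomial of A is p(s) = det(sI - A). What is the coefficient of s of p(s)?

-6

Expand det(sI - A) for the 3×3 matrix.
p(s) = s^3 - 3s^2 - 6s.
(Check: constant term = det(-A) = (-1)^3 det A = 0; coefficient of s^2 = -tr A = -3.)
The coefficient of s is -6.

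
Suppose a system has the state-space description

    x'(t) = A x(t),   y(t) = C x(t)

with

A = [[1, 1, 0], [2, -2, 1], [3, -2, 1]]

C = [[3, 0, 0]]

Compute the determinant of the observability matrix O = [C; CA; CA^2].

CA = [[3, 3, 0]]
CA^2 = [[9, -3, 3]]
Observability matrix O = [C; CA; CA^2] = [[3, 0, 0], [3, 3, 0], [9, -3, 3]]
Expanding along the first row, det(O) = 3·(3·3 - 0·(-3)) - 0·(3·3 - 0·9) + 0·(3·(-3) - 3·9) = 3·9 - 0·9 + 0·(-36) = 27
Since det(O) ≠ 0, rank(O) = 3 and the system is completely observable.

27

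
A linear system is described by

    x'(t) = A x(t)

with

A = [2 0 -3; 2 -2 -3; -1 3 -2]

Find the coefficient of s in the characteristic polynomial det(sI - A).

Expand det(sI - A) for the 3×3 matrix.
p(s) = s^3 + 2s^2 + 2s - 14.
(Check: constant term = det(-A) = (-1)^3 det A = -14; coefficient of s^2 = -tr A = 2.)
The coefficient of s is 2.

2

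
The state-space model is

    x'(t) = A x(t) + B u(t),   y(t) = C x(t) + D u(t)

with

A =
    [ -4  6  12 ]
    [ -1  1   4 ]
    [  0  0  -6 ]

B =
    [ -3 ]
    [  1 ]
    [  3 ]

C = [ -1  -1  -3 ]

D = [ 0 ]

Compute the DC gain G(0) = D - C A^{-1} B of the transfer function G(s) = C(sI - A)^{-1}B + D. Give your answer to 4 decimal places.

-13.5000

G(0) = C(-A)^{-1}B + D = -C A^{-1} B + D.
det A = -12, so A^{-1} = (1/-12)·adj(A) = [[1/2, -3, -1], [1/2, -2, -1/3], [0, 0, -1/6]]
A^{-1} B = [-15/2, -9/2, -1/2]^T
C A^{-1} B = 27/2
G(0) = D - C A^{-1} B = 0 - (27/2) = -27/2 ≈ -13.5000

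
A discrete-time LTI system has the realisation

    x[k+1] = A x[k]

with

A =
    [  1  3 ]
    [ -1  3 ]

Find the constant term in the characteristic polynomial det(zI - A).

For a 2×2 matrix, det(zI - A) = z^2 - (tr A)z + det A.
tr A = 4, det A = 6.
So p(z) = z^2 - 4z + 6.
The constant term is 6.

6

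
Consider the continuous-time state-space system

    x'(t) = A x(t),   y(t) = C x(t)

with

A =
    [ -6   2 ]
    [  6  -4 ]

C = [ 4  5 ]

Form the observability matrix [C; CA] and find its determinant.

-78

CA = [[6, -12]]
Observability matrix O = [C; CA] = [[4, 5], [6, -12]]
det(O) = 4·(-12) - 5·6 = -48 - 30 = -78
Since det(O) ≠ 0, rank(O) = 2 and the system is completely observable.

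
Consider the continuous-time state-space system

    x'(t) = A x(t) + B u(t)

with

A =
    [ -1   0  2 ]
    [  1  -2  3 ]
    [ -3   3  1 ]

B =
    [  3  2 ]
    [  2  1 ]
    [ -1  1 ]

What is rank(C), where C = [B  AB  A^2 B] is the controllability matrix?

3

AB = [[-5, 0], [-4, 3], [-4, -2]]
A^2B = [[-3, -4], [-9, -12], [-1, 7]]
Controllability matrix C = [B  AB  A^2B] = [[3, 2, -5, 0, -3, -4], [2, 1, -4, 3, -9, -12], [-1, 1, -4, -2, -1, 7]]
Take the 3×3 submatrix of C formed by columns 1, 2, 3: [[3, 2, -5], [2, 1, -4], [-1, 1, -4]]. Its determinant is 3·(1·(-4) - (-4)·1) - 2·(2·(-4) - (-4)·(-1)) + (-5)·(2·1 - 1·(-1)) = 3·0 - 2·(-12) + (-5)·3 = 9 ≠ 0.
So rank(C) ≥ 3; since C has 3 rows, rank(C) = 3.
rank(C) = 3 = n, so the pair (A, B) is completely controllable.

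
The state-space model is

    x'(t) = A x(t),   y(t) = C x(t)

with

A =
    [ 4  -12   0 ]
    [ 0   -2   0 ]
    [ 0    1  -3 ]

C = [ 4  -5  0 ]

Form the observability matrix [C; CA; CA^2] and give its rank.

CA = [[16, -38, 0]]
CA^2 = [[64, -116, 0]]
Observability matrix O = [C; CA; CA^2] = [[4, -5, 0], [16, -38, 0], [64, -116, 0]]
Column 3 of O is identically zero, so rank(O) ≤ 2.
The 2×2 minor from rows 1, 2, columns 1, 2 is 4·(-38) - (-5)·16 = -152 - (-80) = -72 ≠ 0, so rank(O) = 2.
rank(O) = 2 < n = 3, so the pair (A, C) is not completely observable.

2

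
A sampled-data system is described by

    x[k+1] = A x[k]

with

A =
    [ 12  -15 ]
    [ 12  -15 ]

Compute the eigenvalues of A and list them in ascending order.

-3, 0

det(zI - A) = z^2 - (tr A)z + det A, with tr A = 12 + (-15) = -3 and det A = 12·(-15) - (-15)·12 = -180 - (-180) = 0.
So p(z) = det(zI - A) = z^2 + 3z.
Factor z^2 + 3z: two numbers with sum -3 and product 0 are 0 and -3, so z^2 + 3z = z(z + 3).
Hence p(z) = z (z + 3), with roots -3, 0.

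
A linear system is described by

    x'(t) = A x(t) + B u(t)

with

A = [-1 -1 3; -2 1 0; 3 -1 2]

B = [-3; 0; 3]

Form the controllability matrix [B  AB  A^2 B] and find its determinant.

AB = [[12], [6], [-3]]
A^2B = [[-27], [-18], [24]]
Controllability matrix C = [B  AB  A^2B] = [[-3, 12, -27], [0, 6, -18], [3, -3, 24]]
Expanding along the first row, det(C) = (-3)·(6·24 - (-18)·(-3)) - 12·(0·24 - (-18)·3) + (-27)·(0·(-3) - 6·3) = (-3)·90 - 12·54 + (-27)·(-18) = -432
Since det(C) ≠ 0, rank(C) = 3 and the system is completely controllable.

-432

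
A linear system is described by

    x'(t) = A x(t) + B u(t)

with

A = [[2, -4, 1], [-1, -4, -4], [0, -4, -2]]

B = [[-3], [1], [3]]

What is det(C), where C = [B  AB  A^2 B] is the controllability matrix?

AB = [[-7], [-13], [-10]]
A^2B = [[28], [99], [72]]
Controllability matrix C = [B  AB  A^2B] = [[-3, -7, 28], [1, -13, 99], [3, -10, 72]]
Expanding along the first row, det(C) = (-3)·((-13)·72 - 99·(-10)) - (-7)·(1·72 - 99·3) + 28·(1·(-10) - (-13)·3) = (-3)·54 - (-7)·(-225) + 28·29 = -925
Since det(C) ≠ 0, rank(C) = 3 and the system is completely controllable.

-925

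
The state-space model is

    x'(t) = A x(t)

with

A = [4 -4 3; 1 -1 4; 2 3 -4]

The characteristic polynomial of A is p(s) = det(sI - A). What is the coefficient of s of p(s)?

-30

Expand det(sI - A) for the 3×3 matrix.
p(s) = s^3 + s^2 - 30s + 65.
(Check: constant term = det(-A) = (-1)^3 det A = 65; coefficient of s^2 = -tr A = 1.)
The coefficient of s is -30.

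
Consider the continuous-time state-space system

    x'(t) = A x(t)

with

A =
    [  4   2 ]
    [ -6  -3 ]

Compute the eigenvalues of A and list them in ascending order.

0, 1

det(sI - A) = s^2 - (tr A)s + det A, with tr A = 4 + (-3) = 1 and det A = 4·(-3) - 2·(-6) = -12 - (-12) = 0.
So p(s) = det(sI - A) = s^2 - s.
Factor s^2 - s: two numbers with sum 1 and product 0 are 1 and 0, so s^2 - s = s(s - 1).
Hence p(s) = s (s - 1), with roots 0, 1.
At least one eigenvalue has non-negative real part, so the system is not asymptotically stable.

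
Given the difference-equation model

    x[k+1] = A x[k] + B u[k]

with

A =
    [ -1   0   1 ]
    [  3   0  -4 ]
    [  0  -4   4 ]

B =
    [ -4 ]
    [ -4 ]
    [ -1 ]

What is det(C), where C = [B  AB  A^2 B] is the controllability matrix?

1261

AB = [[3], [-8], [12]]
A^2B = [[9], [-39], [80]]
Controllability matrix C = [B  AB  A^2B] = [[-4, 3, 9], [-4, -8, -39], [-1, 12, 80]]
Expanding along the first row, det(C) = (-4)·((-8)·80 - (-39)·12) - 3·((-4)·80 - (-39)·(-1)) + 9·((-4)·12 - (-8)·(-1)) = (-4)·(-172) - 3·(-359) + 9·(-56) = 1261
Since det(C) ≠ 0, rank(C) = 3 and the system is completely controllable.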